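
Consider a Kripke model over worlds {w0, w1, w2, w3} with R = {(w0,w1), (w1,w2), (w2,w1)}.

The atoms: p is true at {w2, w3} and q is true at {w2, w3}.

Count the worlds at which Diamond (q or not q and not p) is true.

w0: successors {w1}; q or not q and not p there: w1:T. ✓
w1: successors {w2}; q or not q and not p there: w2:T. ✓
w2: successors {w1}; q or not q and not p there: w1:T. ✓
w3: no successors, so Diamond (q or not q and not p) fails. ✗
Satisfying worlds: {w0, w1, w2}.

3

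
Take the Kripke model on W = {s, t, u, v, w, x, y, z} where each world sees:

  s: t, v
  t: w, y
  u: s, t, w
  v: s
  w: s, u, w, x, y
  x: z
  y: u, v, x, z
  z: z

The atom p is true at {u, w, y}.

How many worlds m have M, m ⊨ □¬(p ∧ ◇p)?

4

s: successors {t, v}; ¬(p ∧ ◇p) there: t:T, v:T. ✓
t: successors {w, y}; ¬(p ∧ ◇p) there: w:F, y:F. ✗
u: successors {s, t, w}; ¬(p ∧ ◇p) there: s:T, t:T, w:F. ✗
v: successors {s}; ¬(p ∧ ◇p) there: s:T. ✓
w: successors {s, u, w, x, y}; ¬(p ∧ ◇p) there: s:T, u:F, w:F, x:T, y:F. ✗
x: successors {z}; ¬(p ∧ ◇p) there: z:T. ✓
y: successors {u, v, x, z}; ¬(p ∧ ◇p) there: u:F, v:T, x:T, z:T. ✗
z: successors {z}; ¬(p ∧ ◇p) there: z:T. ✓
Satisfying worlds: {s, v, x, z}.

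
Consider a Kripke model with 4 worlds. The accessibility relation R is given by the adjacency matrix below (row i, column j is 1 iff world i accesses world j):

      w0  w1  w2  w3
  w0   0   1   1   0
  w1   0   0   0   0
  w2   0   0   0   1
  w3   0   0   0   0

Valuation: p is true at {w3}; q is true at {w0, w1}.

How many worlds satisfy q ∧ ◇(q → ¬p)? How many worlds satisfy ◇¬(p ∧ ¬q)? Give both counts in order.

For q ∧ ◇(q → ¬p):
w0: q is T, ◇(q → ¬p) is T. ✓
w1: q is T, ◇(q → ¬p) is F. ✗
w2: q is F, ◇(q → ¬p) is T. ✗
w3: q is F, ◇(q → ¬p) is F. ✗
— 1 world.
For ◇¬(p ∧ ¬q):
w0: successors {w1, w2}; ¬(p ∧ ¬q) there: w1:T, w2:T. ✓
w1: no successors, so ◇¬(p ∧ ¬q) fails. ✗
w2: successors {w3}; ¬(p ∧ ¬q) there: w3:F. ✗
w3: no successors, so ◇¬(p ∧ ¬q) fails. ✗
— 1 world.

1 and 1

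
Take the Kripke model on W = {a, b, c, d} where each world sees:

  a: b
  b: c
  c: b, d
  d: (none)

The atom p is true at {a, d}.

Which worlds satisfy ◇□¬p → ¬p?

a: ◇□¬p is T, ¬p is F. ✗
b: ◇□¬p is F, ¬p is T. ✓
c: ◇□¬p is T, ¬p is T. ✓
d: ◇□¬p is F, ¬p is F. ✓

{b, c, d}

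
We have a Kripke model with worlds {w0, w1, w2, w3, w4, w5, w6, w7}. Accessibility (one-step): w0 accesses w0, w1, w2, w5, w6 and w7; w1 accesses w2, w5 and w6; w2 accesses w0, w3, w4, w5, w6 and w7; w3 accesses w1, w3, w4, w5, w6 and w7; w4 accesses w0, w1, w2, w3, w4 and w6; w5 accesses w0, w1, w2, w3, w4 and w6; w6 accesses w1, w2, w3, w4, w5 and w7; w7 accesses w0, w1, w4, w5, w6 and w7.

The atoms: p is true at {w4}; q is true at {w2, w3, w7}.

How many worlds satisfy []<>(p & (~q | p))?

1

w0: successors {w0, w1, w2, w5, w6, w7}; <>(p & (~q | p)) there: w0:F, w1:F, w2:T, w5:T, w6:T, w7:T. ✗
w1: successors {w2, w5, w6}; <>(p & (~q | p)) there: w2:T, w5:T, w6:T. ✓
w2: successors {w0, w3, w4, w5, w6, w7}; <>(p & (~q | p)) there: w0:F, w3:T, w4:T, w5:T, w6:T, w7:T. ✗
w3: successors {w1, w3, w4, w5, w6, w7}; <>(p & (~q | p)) there: w1:F, w3:T, w4:T, w5:T, w6:T, w7:T. ✗
w4: successors {w0, w1, w2, w3, w4, w6}; <>(p & (~q | p)) there: w0:F, w1:F, w2:T, w3:T, w4:T, w6:T. ✗
w5: successors {w0, w1, w2, w3, w4, w6}; <>(p & (~q | p)) there: w0:F, w1:F, w2:T, w3:T, w4:T, w6:T. ✗
w6: successors {w1, w2, w3, w4, w5, w7}; <>(p & (~q | p)) there: w1:F, w2:T, w3:T, w4:T, w5:T, w7:T. ✗
w7: successors {w0, w1, w4, w5, w6, w7}; <>(p & (~q | p)) there: w0:F, w1:F, w4:T, w5:T, w6:T, w7:T. ✗
Satisfying worlds: {w1}.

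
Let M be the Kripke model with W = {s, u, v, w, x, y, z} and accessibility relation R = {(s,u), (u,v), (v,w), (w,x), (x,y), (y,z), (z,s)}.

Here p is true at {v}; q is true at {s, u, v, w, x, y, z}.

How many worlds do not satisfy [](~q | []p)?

s: successors {u}; ~q | []p there: u:T. ✓
u: successors {v}; ~q | []p there: v:F. ✗
v: successors {w}; ~q | []p there: w:F. ✗
w: successors {x}; ~q | []p there: x:F. ✗
x: successors {y}; ~q | []p there: y:F. ✗
y: successors {z}; ~q | []p there: z:F. ✗
z: successors {s}; ~q | []p there: s:F. ✗
Satisfying worlds: {s}.
So [](~q | []p) fails at the other 6 worlds.

6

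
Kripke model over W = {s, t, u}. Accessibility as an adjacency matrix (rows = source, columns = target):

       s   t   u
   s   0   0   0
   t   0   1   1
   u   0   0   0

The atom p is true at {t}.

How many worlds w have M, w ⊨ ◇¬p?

s: no successors, so ◇¬p fails. ✗
t: successors {t, u}; ¬p there: t:F, u:T. ✓
u: no successors, so ◇¬p fails. ✗
Satisfying worlds: {t}.

1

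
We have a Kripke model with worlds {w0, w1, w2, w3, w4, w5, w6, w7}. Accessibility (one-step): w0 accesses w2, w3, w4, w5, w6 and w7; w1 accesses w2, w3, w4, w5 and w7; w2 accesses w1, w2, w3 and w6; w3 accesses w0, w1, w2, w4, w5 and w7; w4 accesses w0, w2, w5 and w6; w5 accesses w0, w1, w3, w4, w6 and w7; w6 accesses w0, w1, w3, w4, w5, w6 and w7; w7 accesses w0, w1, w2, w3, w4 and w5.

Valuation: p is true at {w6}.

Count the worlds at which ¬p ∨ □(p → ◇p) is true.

8

w0: ¬p is T, □(p → ◇p) is T. ✓
w1: ¬p is T, □(p → ◇p) is T. ✓
w2: ¬p is T, □(p → ◇p) is T. ✓
w3: ¬p is T, □(p → ◇p) is T. ✓
w4: ¬p is T, □(p → ◇p) is T. ✓
w5: ¬p is T, □(p → ◇p) is T. ✓
w6: ¬p is F, □(p → ◇p) is T. ✓
w7: ¬p is T, □(p → ◇p) is T. ✓
Satisfying worlds: {w0, w1, w2, w3, w4, w5, w6, w7}.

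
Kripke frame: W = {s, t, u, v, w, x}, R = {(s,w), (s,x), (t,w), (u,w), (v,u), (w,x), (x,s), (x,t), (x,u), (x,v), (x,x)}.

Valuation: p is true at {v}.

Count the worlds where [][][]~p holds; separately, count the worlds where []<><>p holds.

1 and 4

For [][][]~p:
s: successors {w, x}; [][]~p there: w:F, x:F. ✗
t: successors {w}; [][]~p there: w:F. ✗
u: successors {w}; [][]~p there: w:F. ✗
v: successors {u}; [][]~p there: u:T. ✓
w: successors {x}; [][]~p there: x:F. ✗
x: successors {s, t, u, v, x}; [][]~p there: s:F, t:T, u:T, v:T, x:F. ✗
— 1 world.
For []<><>p:
s: successors {w, x}; <><>p there: w:T, x:T. ✓
t: successors {w}; <><>p there: w:T. ✓
u: successors {w}; <><>p there: w:T. ✓
v: successors {u}; <><>p there: u:F. ✗
w: successors {x}; <><>p there: x:T. ✓
x: successors {s, t, u, v, x}; <><>p there: s:T, t:F, u:F, v:F, x:T. ✗
— 4 worlds.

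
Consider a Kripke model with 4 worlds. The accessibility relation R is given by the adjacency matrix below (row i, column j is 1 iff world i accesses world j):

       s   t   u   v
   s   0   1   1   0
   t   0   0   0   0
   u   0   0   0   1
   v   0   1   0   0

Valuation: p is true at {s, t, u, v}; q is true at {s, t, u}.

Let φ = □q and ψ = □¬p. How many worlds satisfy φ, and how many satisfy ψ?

For □q:
s: successors {t, u}; q there: t:T, u:T. ✓
t: no successors, so □q holds vacuously. ✓
u: successors {v}; q there: v:F. ✗
v: successors {t}; q there: t:T. ✓
— 3 worlds.
For □¬p:
s: successors {t, u}; ¬p there: t:F, u:F. ✗
t: no successors, so □¬p holds vacuously. ✓
u: successors {v}; ¬p there: v:F. ✗
v: successors {t}; ¬p there: t:F. ✗
— 1 world.

3 and 1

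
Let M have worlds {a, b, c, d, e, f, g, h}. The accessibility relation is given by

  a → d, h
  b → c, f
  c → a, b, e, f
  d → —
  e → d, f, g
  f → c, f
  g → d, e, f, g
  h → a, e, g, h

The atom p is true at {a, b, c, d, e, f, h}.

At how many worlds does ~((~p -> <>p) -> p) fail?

a: (~p -> <>p) -> p is T. ✗
b: (~p -> <>p) -> p is T. ✗
c: (~p -> <>p) -> p is T. ✗
d: (~p -> <>p) -> p is T. ✗
e: (~p -> <>p) -> p is T. ✗
f: (~p -> <>p) -> p is T. ✗
g: (~p -> <>p) -> p is F. ✓
h: (~p -> <>p) -> p is T. ✗
Satisfying worlds: {g}.
So ~((~p -> <>p) -> p) fails at the other 7 worlds.

7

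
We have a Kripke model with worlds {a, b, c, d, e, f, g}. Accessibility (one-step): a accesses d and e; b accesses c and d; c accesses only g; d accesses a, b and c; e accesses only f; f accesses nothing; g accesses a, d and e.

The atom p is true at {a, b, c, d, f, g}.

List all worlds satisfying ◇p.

{a, b, c, d, e, g}

a: successors {d, e}; p there: d:T, e:F. ✓
b: successors {c, d}; p there: c:T, d:T. ✓
c: successors {g}; p there: g:T. ✓
d: successors {a, b, c}; p there: a:T, b:T, c:T. ✓
e: successors {f}; p there: f:T. ✓
f: no successors, so ◇p fails. ✗
g: successors {a, d, e}; p there: a:T, d:T, e:F. ✓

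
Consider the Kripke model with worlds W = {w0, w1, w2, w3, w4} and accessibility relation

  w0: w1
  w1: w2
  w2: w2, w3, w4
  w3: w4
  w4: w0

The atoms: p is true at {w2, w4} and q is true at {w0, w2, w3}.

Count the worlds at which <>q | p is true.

w0: <>q is F, p is F. ✗
w1: <>q is T, p is F. ✓
w2: <>q is T, p is T. ✓
w3: <>q is F, p is F. ✗
w4: <>q is T, p is T. ✓
Satisfying worlds: {w1, w2, w4}.

3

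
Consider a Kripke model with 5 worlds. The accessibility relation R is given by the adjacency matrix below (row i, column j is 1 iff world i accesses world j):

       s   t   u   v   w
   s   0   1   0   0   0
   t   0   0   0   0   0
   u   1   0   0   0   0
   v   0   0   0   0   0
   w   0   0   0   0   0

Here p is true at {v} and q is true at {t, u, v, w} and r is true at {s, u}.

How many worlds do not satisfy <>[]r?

4

s: successors {t}; []r there: t:T. ✓
t: no successors, so <>[]r fails. ✗
u: successors {s}; []r there: s:F. ✗
v: no successors, so <>[]r fails. ✗
w: no successors, so <>[]r fails. ✗
Satisfying worlds: {s}.
So <>[]r fails at the other 4 worlds.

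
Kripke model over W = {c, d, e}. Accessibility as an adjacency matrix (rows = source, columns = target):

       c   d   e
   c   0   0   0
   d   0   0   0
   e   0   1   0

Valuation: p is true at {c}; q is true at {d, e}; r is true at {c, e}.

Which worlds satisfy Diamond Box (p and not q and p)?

{e}

c: no successors, so Diamond Box (p and not q and p) fails. ✗
d: no successors, so Diamond Box (p and not q and p) fails. ✗
e: successors {d}; Box (p and not q and p) there: d:T. ✓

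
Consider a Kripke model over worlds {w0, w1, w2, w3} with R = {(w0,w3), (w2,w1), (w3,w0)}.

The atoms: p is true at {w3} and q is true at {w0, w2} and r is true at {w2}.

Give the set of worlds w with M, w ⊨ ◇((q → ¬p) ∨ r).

{w0, w2, w3}

w0: successors {w3}; (q → ¬p) ∨ r there: w3:T. ✓
w1: no successors, so ◇((q → ¬p) ∨ r) fails. ✗
w2: successors {w1}; (q → ¬p) ∨ r there: w1:T. ✓
w3: successors {w0}; (q → ¬p) ∨ r there: w0:T. ✓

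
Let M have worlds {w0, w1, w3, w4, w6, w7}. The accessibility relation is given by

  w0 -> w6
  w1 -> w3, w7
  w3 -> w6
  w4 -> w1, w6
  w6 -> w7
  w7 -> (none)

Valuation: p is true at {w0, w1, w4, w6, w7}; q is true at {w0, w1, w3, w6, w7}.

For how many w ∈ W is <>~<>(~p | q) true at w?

2

w0: successors {w6}; ~<>(~p | q) there: w6:F. ✗
w1: successors {w3, w7}; ~<>(~p | q) there: w3:F, w7:T. ✓
w3: successors {w6}; ~<>(~p | q) there: w6:F. ✗
w4: successors {w1, w6}; ~<>(~p | q) there: w1:F, w6:F. ✗
w6: successors {w7}; ~<>(~p | q) there: w7:T. ✓
w7: no successors, so <>~<>(~p | q) fails. ✗
Satisfying worlds: {w1, w6}.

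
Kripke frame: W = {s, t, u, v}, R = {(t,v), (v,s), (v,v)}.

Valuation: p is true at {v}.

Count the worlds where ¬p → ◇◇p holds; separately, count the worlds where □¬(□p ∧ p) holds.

2 and 4

For ¬p → ◇◇p:
s: ¬p is T, ◇◇p is F. ✗
t: ¬p is T, ◇◇p is T. ✓
u: ¬p is T, ◇◇p is F. ✗
v: ¬p is F, ◇◇p is T. ✓
— 2 worlds.
For □¬(□p ∧ p):
s: no successors, so □¬(□p ∧ p) holds vacuously. ✓
t: successors {v}; ¬(□p ∧ p) there: v:T. ✓
u: no successors, so □¬(□p ∧ p) holds vacuously. ✓
v: successors {s, v}; ¬(□p ∧ p) there: s:T, v:T. ✓
— 4 worlds.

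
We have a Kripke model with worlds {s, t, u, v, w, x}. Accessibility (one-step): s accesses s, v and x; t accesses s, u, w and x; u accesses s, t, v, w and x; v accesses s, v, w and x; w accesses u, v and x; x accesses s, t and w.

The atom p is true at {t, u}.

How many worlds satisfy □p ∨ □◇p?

0

s: □p is F, □◇p is F. ✗
t: □p is F, □◇p is F. ✗
u: □p is F, □◇p is F. ✗
v: □p is F, □◇p is F. ✗
w: □p is F, □◇p is F. ✗
x: □p is F, □◇p is F. ✗
Satisfying worlds: ∅.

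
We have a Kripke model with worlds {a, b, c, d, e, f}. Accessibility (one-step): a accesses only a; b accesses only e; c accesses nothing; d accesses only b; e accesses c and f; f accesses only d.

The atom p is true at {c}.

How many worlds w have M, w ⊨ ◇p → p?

a: ◇p is F, p is F. ✓
b: ◇p is F, p is F. ✓
c: ◇p is F, p is T. ✓
d: ◇p is F, p is F. ✓
e: ◇p is T, p is F. ✗
f: ◇p is F, p is F. ✓
Satisfying worlds: {a, b, c, d, f}.

5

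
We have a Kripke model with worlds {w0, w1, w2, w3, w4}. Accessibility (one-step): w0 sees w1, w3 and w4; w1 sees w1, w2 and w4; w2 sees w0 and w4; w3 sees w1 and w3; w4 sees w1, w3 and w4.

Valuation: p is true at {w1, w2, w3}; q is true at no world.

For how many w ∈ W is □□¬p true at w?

0

w0: successors {w1, w3, w4}; □¬p there: w1:F, w3:F, w4:F. ✗
w1: successors {w1, w2, w4}; □¬p there: w1:F, w2:T, w4:F. ✗
w2: successors {w0, w4}; □¬p there: w0:F, w4:F. ✗
w3: successors {w1, w3}; □¬p there: w1:F, w3:F. ✗
w4: successors {w1, w3, w4}; □¬p there: w1:F, w3:F, w4:F. ✗
Satisfying worlds: ∅.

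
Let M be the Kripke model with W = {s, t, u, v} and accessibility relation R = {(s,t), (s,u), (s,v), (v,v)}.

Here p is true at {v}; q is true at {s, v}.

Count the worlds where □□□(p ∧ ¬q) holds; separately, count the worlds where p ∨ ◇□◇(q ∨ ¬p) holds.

2 and 2

For □□□(p ∧ ¬q):
s: successors {t, u, v}; □□(p ∧ ¬q) there: t:T, u:T, v:F. ✗
t: no successors, so □□□(p ∧ ¬q) holds vacuously. ✓
u: no successors, so □□□(p ∧ ¬q) holds vacuously. ✓
v: successors {v}; □□(p ∧ ¬q) there: v:F. ✗
— 2 worlds.
For p ∨ ◇□◇(q ∨ ¬p):
s: p is F, ◇□◇(q ∨ ¬p) is T. ✓
t: p is F, ◇□◇(q ∨ ¬p) is F. ✗
u: p is F, ◇□◇(q ∨ ¬p) is F. ✗
v: p is T, ◇□◇(q ∨ ¬p) is T. ✓
— 2 worlds.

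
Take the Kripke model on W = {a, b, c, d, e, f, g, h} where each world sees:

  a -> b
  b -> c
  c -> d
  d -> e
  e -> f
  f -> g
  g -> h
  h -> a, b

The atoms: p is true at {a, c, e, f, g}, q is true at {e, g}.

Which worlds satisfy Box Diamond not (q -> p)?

∅

a: successors {b}; Diamond not (q -> p) there: b:F. ✗
b: successors {c}; Diamond not (q -> p) there: c:F. ✗
c: successors {d}; Diamond not (q -> p) there: d:F. ✗
d: successors {e}; Diamond not (q -> p) there: e:F. ✗
e: successors {f}; Diamond not (q -> p) there: f:F. ✗
f: successors {g}; Diamond not (q -> p) there: g:F. ✗
g: successors {h}; Diamond not (q -> p) there: h:F. ✗
h: successors {a, b}; Diamond not (q -> p) there: a:F, b:F. ✗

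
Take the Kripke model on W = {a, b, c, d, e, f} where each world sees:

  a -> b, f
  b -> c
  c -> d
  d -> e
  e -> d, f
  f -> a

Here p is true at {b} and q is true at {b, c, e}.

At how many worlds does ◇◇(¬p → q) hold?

4

a: successors {b, f}; ◇(¬p → q) there: b:T, f:F. ✓
b: successors {c}; ◇(¬p → q) there: c:F. ✗
c: successors {d}; ◇(¬p → q) there: d:T. ✓
d: successors {e}; ◇(¬p → q) there: e:F. ✗
e: successors {d, f}; ◇(¬p → q) there: d:T, f:F. ✓
f: successors {a}; ◇(¬p → q) there: a:T. ✓
Satisfying worlds: {a, c, e, f}.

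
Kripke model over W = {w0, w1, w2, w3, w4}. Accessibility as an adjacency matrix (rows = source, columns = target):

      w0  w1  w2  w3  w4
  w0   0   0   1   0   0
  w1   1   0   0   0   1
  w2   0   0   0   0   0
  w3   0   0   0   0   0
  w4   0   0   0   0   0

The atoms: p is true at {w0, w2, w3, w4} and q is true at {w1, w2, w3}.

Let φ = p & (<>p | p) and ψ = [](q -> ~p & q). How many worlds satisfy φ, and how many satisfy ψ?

For p & (<>p | p):
w0: p is T, <>p | p is T. ✓
w1: p is F, <>p | p is T. ✗
w2: p is T, <>p | p is T. ✓
w3: p is T, <>p | p is T. ✓
w4: p is T, <>p | p is T. ✓
— 4 worlds.
For [](q -> ~p & q):
w0: successors {w2}; q -> ~p & q there: w2:F. ✗
w1: successors {w0, w4}; q -> ~p & q there: w0:T, w4:T. ✓
w2: no successors, so [](q -> ~p & q) holds vacuously. ✓
w3: no successors, so [](q -> ~p & q) holds vacuously. ✓
w4: no successors, so [](q -> ~p & q) holds vacuously. ✓
— 4 worlds.

4 and 4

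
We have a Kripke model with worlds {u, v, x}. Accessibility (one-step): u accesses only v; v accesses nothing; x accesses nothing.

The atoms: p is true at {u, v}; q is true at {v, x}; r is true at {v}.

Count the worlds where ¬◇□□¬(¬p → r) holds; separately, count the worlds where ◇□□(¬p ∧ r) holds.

For ¬◇□□¬(¬p → r):
u: ◇□□¬(¬p → r) is T. ✗
v: ◇□□¬(¬p → r) is F. ✓
x: ◇□□¬(¬p → r) is F. ✓
— 2 worlds.
For ◇□□(¬p ∧ r):
u: successors {v}; □□(¬p ∧ r) there: v:T. ✓
v: no successors, so ◇□□(¬p ∧ r) fails. ✗
x: no successors, so ◇□□(¬p ∧ r) fails. ✗
— 1 world.

2 and 1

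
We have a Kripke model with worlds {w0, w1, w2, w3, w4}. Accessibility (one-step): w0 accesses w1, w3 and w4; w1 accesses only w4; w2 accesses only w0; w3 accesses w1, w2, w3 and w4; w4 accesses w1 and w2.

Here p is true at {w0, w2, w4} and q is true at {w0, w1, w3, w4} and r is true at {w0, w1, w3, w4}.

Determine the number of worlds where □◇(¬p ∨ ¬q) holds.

2

w0: successors {w1, w3, w4}; ◇(¬p ∨ ¬q) there: w1:F, w3:T, w4:T. ✗
w1: successors {w4}; ◇(¬p ∨ ¬q) there: w4:T. ✓
w2: successors {w0}; ◇(¬p ∨ ¬q) there: w0:T. ✓
w3: successors {w1, w2, w3, w4}; ◇(¬p ∨ ¬q) there: w1:F, w2:F, w3:T, w4:T. ✗
w4: successors {w1, w2}; ◇(¬p ∨ ¬q) there: w1:F, w2:F. ✗
Satisfying worlds: {w1, w2}.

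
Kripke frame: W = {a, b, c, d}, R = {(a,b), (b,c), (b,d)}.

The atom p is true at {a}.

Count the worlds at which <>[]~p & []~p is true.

a: <>[]~p is T, []~p is T. ✓
b: <>[]~p is T, []~p is T. ✓
c: <>[]~p is F, []~p is T. ✗
d: <>[]~p is F, []~p is T. ✗
Satisfying worlds: {a, b}.

2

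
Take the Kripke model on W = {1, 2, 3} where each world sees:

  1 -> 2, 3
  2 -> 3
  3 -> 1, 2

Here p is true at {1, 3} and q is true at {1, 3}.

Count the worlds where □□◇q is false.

1: successors {2, 3}; □◇q there: 2:T, 3:T. ✓
2: successors {3}; □◇q there: 3:T. ✓
3: successors {1, 2}; □◇q there: 1:T, 2:T. ✓
Satisfying worlds: {1, 2, 3}.
So □□◇q fails at the other 0 worlds.

0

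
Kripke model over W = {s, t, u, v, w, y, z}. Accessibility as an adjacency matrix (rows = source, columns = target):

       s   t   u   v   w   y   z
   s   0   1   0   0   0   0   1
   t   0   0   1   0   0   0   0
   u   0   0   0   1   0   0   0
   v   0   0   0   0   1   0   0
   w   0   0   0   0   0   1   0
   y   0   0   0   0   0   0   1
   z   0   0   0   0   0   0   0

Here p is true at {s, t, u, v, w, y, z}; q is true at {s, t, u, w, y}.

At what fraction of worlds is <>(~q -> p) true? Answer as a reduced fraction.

6/7

s: successors {t, z}; ~q -> p there: t:T, z:T. ✓
t: successors {u}; ~q -> p there: u:T. ✓
u: successors {v}; ~q -> p there: v:T. ✓
v: successors {w}; ~q -> p there: w:T. ✓
w: successors {y}; ~q -> p there: y:T. ✓
y: successors {z}; ~q -> p there: z:T. ✓
z: no successors, so <>(~q -> p) fails. ✗
That's 6 of 7 worlds, so 6/7.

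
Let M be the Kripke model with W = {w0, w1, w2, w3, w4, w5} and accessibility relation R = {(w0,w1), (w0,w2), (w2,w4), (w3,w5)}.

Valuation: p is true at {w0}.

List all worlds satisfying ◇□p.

w0: successors {w1, w2}; □p there: w1:T, w2:F. ✓
w1: no successors, so ◇□p fails. ✗
w2: successors {w4}; □p there: w4:T. ✓
w3: successors {w5}; □p there: w5:T. ✓
w4: no successors, so ◇□p fails. ✗
w5: no successors, so ◇□p fails. ✗

{w0, w2, w3}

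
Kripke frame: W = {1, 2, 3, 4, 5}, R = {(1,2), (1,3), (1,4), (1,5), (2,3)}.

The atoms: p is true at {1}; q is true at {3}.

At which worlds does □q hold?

{2, 3, 4, 5}

1: successors {2, 3, 4, 5}; q there: 2:F, 3:T, 4:F, 5:F. ✗
2: successors {3}; q there: 3:T. ✓
3: no successors, so □q holds vacuously. ✓
4: no successors, so □q holds vacuously. ✓
5: no successors, so □q holds vacuously. ✓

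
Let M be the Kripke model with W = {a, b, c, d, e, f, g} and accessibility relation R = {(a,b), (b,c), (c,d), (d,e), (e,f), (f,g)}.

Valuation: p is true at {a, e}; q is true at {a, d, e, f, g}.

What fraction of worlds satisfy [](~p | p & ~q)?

a: successors {b}; ~p | p & ~q there: b:T. ✓
b: successors {c}; ~p | p & ~q there: c:T. ✓
c: successors {d}; ~p | p & ~q there: d:T. ✓
d: successors {e}; ~p | p & ~q there: e:F. ✗
e: successors {f}; ~p | p & ~q there: f:T. ✓
f: successors {g}; ~p | p & ~q there: g:T. ✓
g: no successors, so [](~p | p & ~q) holds vacuously. ✓
That's 6 of 7 worlds, so 6/7.

6/7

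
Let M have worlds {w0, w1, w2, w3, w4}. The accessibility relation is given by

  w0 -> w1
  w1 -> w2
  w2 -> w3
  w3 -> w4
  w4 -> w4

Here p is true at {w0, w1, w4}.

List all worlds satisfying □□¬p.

{w0, w1}

w0: successors {w1}; □¬p there: w1:T. ✓
w1: successors {w2}; □¬p there: w2:T. ✓
w2: successors {w3}; □¬p there: w3:F. ✗
w3: successors {w4}; □¬p there: w4:F. ✗
w4: successors {w4}; □¬p there: w4:F. ✗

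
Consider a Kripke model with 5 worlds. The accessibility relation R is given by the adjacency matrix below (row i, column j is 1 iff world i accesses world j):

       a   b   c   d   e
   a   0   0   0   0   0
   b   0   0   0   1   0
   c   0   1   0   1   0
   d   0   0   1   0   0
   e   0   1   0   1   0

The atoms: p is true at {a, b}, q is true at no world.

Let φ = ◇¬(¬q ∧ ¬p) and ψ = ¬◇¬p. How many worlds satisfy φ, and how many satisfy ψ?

For ◇¬(¬q ∧ ¬p):
a: no successors, so ◇¬(¬q ∧ ¬p) fails. ✗
b: successors {d}; ¬(¬q ∧ ¬p) there: d:F. ✗
c: successors {b, d}; ¬(¬q ∧ ¬p) there: b:T, d:F. ✓
d: successors {c}; ¬(¬q ∧ ¬p) there: c:F. ✗
e: successors {b, d}; ¬(¬q ∧ ¬p) there: b:T, d:F. ✓
— 2 worlds.
For ¬◇¬p:
a: ◇¬p is F. ✓
b: ◇¬p is T. ✗
c: ◇¬p is T. ✗
d: ◇¬p is T. ✗
e: ◇¬p is T. ✗
— 1 world.

2 and 1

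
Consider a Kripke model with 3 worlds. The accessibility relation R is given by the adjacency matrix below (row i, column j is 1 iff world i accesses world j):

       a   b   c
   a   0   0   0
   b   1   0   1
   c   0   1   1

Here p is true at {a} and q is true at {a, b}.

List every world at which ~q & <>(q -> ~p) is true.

{c}

a: ~q is F, <>(q -> ~p) is F. ✗
b: ~q is F, <>(q -> ~p) is T. ✗
c: ~q is T, <>(q -> ~p) is T. ✓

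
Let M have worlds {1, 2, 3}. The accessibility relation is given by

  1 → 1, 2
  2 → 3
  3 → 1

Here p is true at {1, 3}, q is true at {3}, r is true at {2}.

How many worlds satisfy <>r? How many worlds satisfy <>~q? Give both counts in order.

1 and 2

For <>r:
1: successors {1, 2}; r there: 1:F, 2:T. ✓
2: successors {3}; r there: 3:F. ✗
3: successors {1}; r there: 1:F. ✗
— 1 world.
For <>~q:
1: successors {1, 2}; ~q there: 1:T, 2:T. ✓
2: successors {3}; ~q there: 3:F. ✗
3: successors {1}; ~q there: 1:T. ✓
— 2 worlds.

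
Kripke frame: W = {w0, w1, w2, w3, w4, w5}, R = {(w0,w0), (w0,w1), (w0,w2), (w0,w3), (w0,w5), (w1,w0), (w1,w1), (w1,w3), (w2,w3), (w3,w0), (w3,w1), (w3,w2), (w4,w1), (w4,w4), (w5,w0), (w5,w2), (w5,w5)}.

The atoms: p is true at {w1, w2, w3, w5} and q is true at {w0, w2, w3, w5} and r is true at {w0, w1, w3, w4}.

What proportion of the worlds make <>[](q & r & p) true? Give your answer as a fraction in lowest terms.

1/2

w0: successors {w0, w1, w2, w3, w5}; [](q & r & p) there: w0:F, w1:F, w2:T, w3:F, w5:F. ✓
w1: successors {w0, w1, w3}; [](q & r & p) there: w0:F, w1:F, w3:F. ✗
w2: successors {w3}; [](q & r & p) there: w3:F. ✗
w3: successors {w0, w1, w2}; [](q & r & p) there: w0:F, w1:F, w2:T. ✓
w4: successors {w1, w4}; [](q & r & p) there: w1:F, w4:F. ✗
w5: successors {w0, w2, w5}; [](q & r & p) there: w0:F, w2:T, w5:F. ✓
That's 3 of 6 worlds, so 3/6 = 1/2.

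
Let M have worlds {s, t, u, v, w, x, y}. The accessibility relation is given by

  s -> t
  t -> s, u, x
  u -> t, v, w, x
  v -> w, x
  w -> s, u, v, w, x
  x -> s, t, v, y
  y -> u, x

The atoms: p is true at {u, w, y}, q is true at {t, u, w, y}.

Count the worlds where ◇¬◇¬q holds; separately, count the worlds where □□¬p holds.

3 and 0

For ◇¬◇¬q:
s: successors {t}; ¬◇¬q there: t:F. ✗
t: successors {s, u, x}; ¬◇¬q there: s:T, u:F, x:F. ✓
u: successors {t, v, w, x}; ¬◇¬q there: t:F, v:F, w:F, x:F. ✗
v: successors {w, x}; ¬◇¬q there: w:F, x:F. ✗
w: successors {s, u, v, w, x}; ¬◇¬q there: s:T, u:F, v:F, w:F, x:F. ✓
x: successors {s, t, v, y}; ¬◇¬q there: s:T, t:F, v:F, y:F. ✓
y: successors {u, x}; ¬◇¬q there: u:F, x:F. ✗
— 3 worlds.
For □□¬p:
s: successors {t}; □¬p there: t:F. ✗
t: successors {s, u, x}; □¬p there: s:T, u:F, x:F. ✗
u: successors {t, v, w, x}; □¬p there: t:F, v:F, w:F, x:F. ✗
v: successors {w, x}; □¬p there: w:F, x:F. ✗
w: successors {s, u, v, w, x}; □¬p there: s:T, u:F, v:F, w:F, x:F. ✗
x: successors {s, t, v, y}; □¬p there: s:T, t:F, v:F, y:F. ✗
y: successors {u, x}; □¬p there: u:F, x:F. ✗
— 0 worlds.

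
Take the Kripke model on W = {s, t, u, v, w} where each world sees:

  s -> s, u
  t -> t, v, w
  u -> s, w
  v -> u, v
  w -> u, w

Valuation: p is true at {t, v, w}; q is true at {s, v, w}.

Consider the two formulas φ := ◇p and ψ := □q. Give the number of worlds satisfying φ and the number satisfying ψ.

4 and 1

For ◇p:
s: successors {s, u}; p there: s:F, u:F. ✗
t: successors {t, v, w}; p there: t:T, v:T, w:T. ✓
u: successors {s, w}; p there: s:F, w:T. ✓
v: successors {u, v}; p there: u:F, v:T. ✓
w: successors {u, w}; p there: u:F, w:T. ✓
— 4 worlds.
For □q:
s: successors {s, u}; q there: s:T, u:F. ✗
t: successors {t, v, w}; q there: t:F, v:T, w:T. ✗
u: successors {s, w}; q there: s:T, w:T. ✓
v: successors {u, v}; q there: u:F, v:T. ✗
w: successors {u, w}; q there: u:F, w:T. ✗
— 1 world.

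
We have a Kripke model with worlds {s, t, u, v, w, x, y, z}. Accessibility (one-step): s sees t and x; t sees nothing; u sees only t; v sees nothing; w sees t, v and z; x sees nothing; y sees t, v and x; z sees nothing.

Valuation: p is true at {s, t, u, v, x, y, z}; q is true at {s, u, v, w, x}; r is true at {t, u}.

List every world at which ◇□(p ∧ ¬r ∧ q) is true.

{s, u, w, y}

s: successors {t, x}; □(p ∧ ¬r ∧ q) there: t:T, x:T. ✓
t: no successors, so ◇□(p ∧ ¬r ∧ q) fails. ✗
u: successors {t}; □(p ∧ ¬r ∧ q) there: t:T. ✓
v: no successors, so ◇□(p ∧ ¬r ∧ q) fails. ✗
w: successors {t, v, z}; □(p ∧ ¬r ∧ q) there: t:T, v:T, z:T. ✓
x: no successors, so ◇□(p ∧ ¬r ∧ q) fails. ✗
y: successors {t, v, x}; □(p ∧ ¬r ∧ q) there: t:T, v:T, x:T. ✓
z: no successors, so ◇□(p ∧ ¬r ∧ q) fails. ✗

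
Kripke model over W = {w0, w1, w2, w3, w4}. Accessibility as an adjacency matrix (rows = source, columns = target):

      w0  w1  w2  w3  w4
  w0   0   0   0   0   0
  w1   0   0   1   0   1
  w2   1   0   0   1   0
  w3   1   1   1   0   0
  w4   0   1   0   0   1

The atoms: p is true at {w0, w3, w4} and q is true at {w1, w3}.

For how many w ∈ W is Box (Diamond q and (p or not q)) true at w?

w0: no successors, so Box (Diamond q and (p or not q)) holds vacuously. ✓
w1: successors {w2, w4}; Diamond q and (p or not q) there: w2:T, w4:T. ✓
w2: successors {w0, w3}; Diamond q and (p or not q) there: w0:F, w3:T. ✗
w3: successors {w0, w1, w2}; Diamond q and (p or not q) there: w0:F, w1:F, w2:T. ✗
w4: successors {w1, w4}; Diamond q and (p or not q) there: w1:F, w4:T. ✗
Satisfying worlds: {w0, w1}.

2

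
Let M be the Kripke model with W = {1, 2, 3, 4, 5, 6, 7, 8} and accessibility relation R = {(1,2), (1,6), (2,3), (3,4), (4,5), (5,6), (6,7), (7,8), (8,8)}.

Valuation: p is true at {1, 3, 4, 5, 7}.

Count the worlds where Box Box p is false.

1: successors {2, 6}; Box p there: 2:T, 6:T. ✓
2: successors {3}; Box p there: 3:T. ✓
3: successors {4}; Box p there: 4:T. ✓
4: successors {5}; Box p there: 5:F. ✗
5: successors {6}; Box p there: 6:T. ✓
6: successors {7}; Box p there: 7:F. ✗
7: successors {8}; Box p there: 8:F. ✗
8: successors {8}; Box p there: 8:F. ✗
Satisfying worlds: {1, 2, 3, 5}.
So Box Box p fails at the other 4 worlds.

4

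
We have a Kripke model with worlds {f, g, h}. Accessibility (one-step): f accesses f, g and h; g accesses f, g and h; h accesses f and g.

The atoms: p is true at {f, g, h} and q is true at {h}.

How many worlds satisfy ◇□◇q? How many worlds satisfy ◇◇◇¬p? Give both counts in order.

For ◇□◇q:
f: successors {f, g, h}; □◇q there: f:F, g:F, h:T. ✓
g: successors {f, g, h}; □◇q there: f:F, g:F, h:T. ✓
h: successors {f, g}; □◇q there: f:F, g:F. ✗
— 2 worlds.
For ◇◇◇¬p:
f: successors {f, g, h}; ◇◇¬p there: f:F, g:F, h:F. ✗
g: successors {f, g, h}; ◇◇¬p there: f:F, g:F, h:F. ✗
h: successors {f, g}; ◇◇¬p there: f:F, g:F. ✗
— 0 worlds.

2 and 0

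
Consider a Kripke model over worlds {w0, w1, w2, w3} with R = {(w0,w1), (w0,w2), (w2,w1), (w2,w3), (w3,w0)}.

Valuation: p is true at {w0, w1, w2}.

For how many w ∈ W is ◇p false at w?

w0: successors {w1, w2}; p there: w1:T, w2:T. ✓
w1: no successors, so ◇p fails. ✗
w2: successors {w1, w3}; p there: w1:T, w3:F. ✓
w3: successors {w0}; p there: w0:T. ✓
Satisfying worlds: {w0, w2, w3}.
So ◇p fails at the other 1 world.

1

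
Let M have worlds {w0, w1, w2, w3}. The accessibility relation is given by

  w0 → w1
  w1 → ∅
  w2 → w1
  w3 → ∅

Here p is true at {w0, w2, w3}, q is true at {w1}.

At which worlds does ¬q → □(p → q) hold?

{w0, w1, w2, w3}

w0: ¬q is T, □(p → q) is T. ✓
w1: ¬q is F, □(p → q) is T. ✓
w2: ¬q is T, □(p → q) is T. ✓
w3: ¬q is T, □(p → q) is T. ✓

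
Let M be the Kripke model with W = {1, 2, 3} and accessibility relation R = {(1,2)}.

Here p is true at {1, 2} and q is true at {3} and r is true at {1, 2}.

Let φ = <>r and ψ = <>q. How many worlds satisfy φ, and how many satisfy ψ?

1 and 0

For <>r:
1: successors {2}; r there: 2:T. ✓
2: no successors, so <>r fails. ✗
3: no successors, so <>r fails. ✗
— 1 world.
For <>q:
1: successors {2}; q there: 2:F. ✗
2: no successors, so <>q fails. ✗
3: no successors, so <>q fails. ✗
— 0 worlds.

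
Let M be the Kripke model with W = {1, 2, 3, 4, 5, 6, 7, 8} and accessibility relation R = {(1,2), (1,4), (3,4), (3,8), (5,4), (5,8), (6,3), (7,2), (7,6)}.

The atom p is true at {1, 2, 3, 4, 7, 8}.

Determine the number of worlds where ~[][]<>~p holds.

1: [][]<>~p is T. ✗
2: [][]<>~p is T. ✗
3: [][]<>~p is T. ✗
4: [][]<>~p is T. ✗
5: [][]<>~p is T. ✗
6: [][]<>~p is F. ✓
7: [][]<>~p is F. ✓
8: [][]<>~p is T. ✗
Satisfying worlds: {6, 7}.

2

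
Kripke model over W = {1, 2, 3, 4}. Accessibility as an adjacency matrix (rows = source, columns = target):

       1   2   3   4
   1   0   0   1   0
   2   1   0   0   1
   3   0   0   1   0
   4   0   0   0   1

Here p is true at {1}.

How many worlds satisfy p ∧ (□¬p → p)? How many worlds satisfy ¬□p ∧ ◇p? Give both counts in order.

1 and 1

For p ∧ (□¬p → p):
1: p is T, □¬p → p is T. ✓
2: p is F, □¬p → p is T. ✗
3: p is F, □¬p → p is F. ✗
4: p is F, □¬p → p is F. ✗
— 1 world.
For ¬□p ∧ ◇p:
1: ¬□p is T, ◇p is F. ✗
2: ¬□p is T, ◇p is T. ✓
3: ¬□p is T, ◇p is F. ✗
4: ¬□p is T, ◇p is F. ✗
— 1 world.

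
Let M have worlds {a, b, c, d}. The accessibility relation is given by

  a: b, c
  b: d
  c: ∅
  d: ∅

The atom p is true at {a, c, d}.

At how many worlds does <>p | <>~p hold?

2

a: <>p is T, <>~p is T. ✓
b: <>p is T, <>~p is F. ✓
c: <>p is F, <>~p is F. ✗
d: <>p is F, <>~p is F. ✗
Satisfying worlds: {a, b}.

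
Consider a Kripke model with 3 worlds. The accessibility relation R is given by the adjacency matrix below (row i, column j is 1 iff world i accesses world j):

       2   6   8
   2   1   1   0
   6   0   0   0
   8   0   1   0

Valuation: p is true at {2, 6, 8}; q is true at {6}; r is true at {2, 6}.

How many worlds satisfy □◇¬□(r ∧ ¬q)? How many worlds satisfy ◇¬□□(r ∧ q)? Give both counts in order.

For □◇¬□(r ∧ ¬q):
2: successors {2, 6}; ◇¬□(r ∧ ¬q) there: 2:T, 6:F. ✗
6: no successors, so □◇¬□(r ∧ ¬q) holds vacuously. ✓
8: successors {6}; ◇¬□(r ∧ ¬q) there: 6:F. ✗
— 1 world.
For ◇¬□□(r ∧ q):
2: successors {2, 6}; ¬□□(r ∧ q) there: 2:T, 6:F. ✓
6: no successors, so ◇¬□□(r ∧ q) fails. ✗
8: successors {6}; ¬□□(r ∧ q) there: 6:F. ✗
— 1 world.

1 and 1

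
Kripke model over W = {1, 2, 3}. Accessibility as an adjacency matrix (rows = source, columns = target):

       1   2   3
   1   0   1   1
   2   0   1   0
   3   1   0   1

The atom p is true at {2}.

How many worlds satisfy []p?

1: successors {2, 3}; p there: 2:T, 3:F. ✗
2: successors {2}; p there: 2:T. ✓
3: successors {1, 3}; p there: 1:F, 3:F. ✗
Satisfying worlds: {2}.

1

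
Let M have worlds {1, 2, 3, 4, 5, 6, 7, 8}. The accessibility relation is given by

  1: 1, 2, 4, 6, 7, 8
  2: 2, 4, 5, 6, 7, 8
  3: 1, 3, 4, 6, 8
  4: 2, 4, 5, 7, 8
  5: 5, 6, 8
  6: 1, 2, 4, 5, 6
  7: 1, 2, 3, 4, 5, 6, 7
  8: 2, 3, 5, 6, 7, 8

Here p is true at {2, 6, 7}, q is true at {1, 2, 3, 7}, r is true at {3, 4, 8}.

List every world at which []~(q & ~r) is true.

1: successors {1, 2, 4, 6, 7, 8}; ~(q & ~r) there: 1:F, 2:F, 4:T, 6:T, 7:F, 8:T. ✗
2: successors {2, 4, 5, 6, 7, 8}; ~(q & ~r) there: 2:F, 4:T, 5:T, 6:T, 7:F, 8:T. ✗
3: successors {1, 3, 4, 6, 8}; ~(q & ~r) there: 1:F, 3:T, 4:T, 6:T, 8:T. ✗
4: successors {2, 4, 5, 7, 8}; ~(q & ~r) there: 2:F, 4:T, 5:T, 7:F, 8:T. ✗
5: successors {5, 6, 8}; ~(q & ~r) there: 5:T, 6:T, 8:T. ✓
6: successors {1, 2, 4, 5, 6}; ~(q & ~r) there: 1:F, 2:F, 4:T, 5:T, 6:T. ✗
7: successors {1, 2, 3, 4, 5, 6, 7}; ~(q & ~r) there: 1:F, 2:F, 3:T, 4:T, 5:T, 6:T, 7:F. ✗
8: successors {2, 3, 5, 6, 7, 8}; ~(q & ~r) there: 2:F, 3:T, 5:T, 6:T, 7:F, 8:T. ✗

{5}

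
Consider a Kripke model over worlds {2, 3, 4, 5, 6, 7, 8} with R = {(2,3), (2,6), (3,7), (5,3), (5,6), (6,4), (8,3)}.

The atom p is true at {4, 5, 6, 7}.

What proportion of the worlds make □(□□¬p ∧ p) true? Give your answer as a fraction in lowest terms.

2: successors {3, 6}; □□¬p ∧ p there: 3:F, 6:T. ✗
3: successors {7}; □□¬p ∧ p there: 7:T. ✓
4: no successors, so □(□□¬p ∧ p) holds vacuously. ✓
5: successors {3, 6}; □□¬p ∧ p there: 3:F, 6:T. ✗
6: successors {4}; □□¬p ∧ p there: 4:T. ✓
7: no successors, so □(□□¬p ∧ p) holds vacuously. ✓
8: successors {3}; □□¬p ∧ p there: 3:F. ✗
That's 4 of 7 worlds, so 4/7.

4/7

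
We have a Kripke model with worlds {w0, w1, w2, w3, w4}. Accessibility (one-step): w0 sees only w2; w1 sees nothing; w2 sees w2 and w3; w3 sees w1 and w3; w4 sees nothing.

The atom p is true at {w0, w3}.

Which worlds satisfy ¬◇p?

w0: ◇p is F. ✓
w1: ◇p is F. ✓
w2: ◇p is T. ✗
w3: ◇p is T. ✗
w4: ◇p is F. ✓

{w0, w1, w4}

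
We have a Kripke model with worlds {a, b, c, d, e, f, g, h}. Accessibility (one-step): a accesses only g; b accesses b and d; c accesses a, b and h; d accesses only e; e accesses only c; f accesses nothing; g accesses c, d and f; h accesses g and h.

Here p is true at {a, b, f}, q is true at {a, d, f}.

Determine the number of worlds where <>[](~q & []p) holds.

1

a: successors {g}; [](~q & []p) there: g:F. ✗
b: successors {b, d}; [](~q & []p) there: b:F, d:F. ✗
c: successors {a, b, h}; [](~q & []p) there: a:F, b:F, h:F. ✗
d: successors {e}; [](~q & []p) there: e:F. ✗
e: successors {c}; [](~q & []p) there: c:F. ✗
f: no successors, so <>[](~q & []p) fails. ✗
g: successors {c, d, f}; [](~q & []p) there: c:F, d:F, f:T. ✓
h: successors {g, h}; [](~q & []p) there: g:F, h:F. ✗
Satisfying worlds: {g}.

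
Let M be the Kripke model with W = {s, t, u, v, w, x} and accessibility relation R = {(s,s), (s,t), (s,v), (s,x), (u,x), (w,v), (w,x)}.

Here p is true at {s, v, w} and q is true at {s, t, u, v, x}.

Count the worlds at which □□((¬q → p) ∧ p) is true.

s: successors {s, t, v, x}; □((¬q → p) ∧ p) there: s:F, t:T, v:T, x:T. ✗
t: no successors, so □□((¬q → p) ∧ p) holds vacuously. ✓
u: successors {x}; □((¬q → p) ∧ p) there: x:T. ✓
v: no successors, so □□((¬q → p) ∧ p) holds vacuously. ✓
w: successors {v, x}; □((¬q → p) ∧ p) there: v:T, x:T. ✓
x: no successors, so □□((¬q → p) ∧ p) holds vacuously. ✓
Satisfying worlds: {t, u, v, w, x}.

5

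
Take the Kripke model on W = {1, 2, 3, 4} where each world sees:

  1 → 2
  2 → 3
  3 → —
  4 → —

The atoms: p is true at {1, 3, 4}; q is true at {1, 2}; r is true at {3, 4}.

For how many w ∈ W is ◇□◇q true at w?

1: successors {2}; □◇q there: 2:F. ✗
2: successors {3}; □◇q there: 3:T. ✓
3: no successors, so ◇□◇q fails. ✗
4: no successors, so ◇□◇q fails. ✗
Satisfying worlds: {2}.

1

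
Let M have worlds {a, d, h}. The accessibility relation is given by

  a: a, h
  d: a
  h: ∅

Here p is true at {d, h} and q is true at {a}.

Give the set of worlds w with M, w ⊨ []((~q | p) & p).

{h}

a: successors {a, h}; (~q | p) & p there: a:F, h:T. ✗
d: successors {a}; (~q | p) & p there: a:F. ✗
h: no successors, so []((~q | p) & p) holds vacuously. ✓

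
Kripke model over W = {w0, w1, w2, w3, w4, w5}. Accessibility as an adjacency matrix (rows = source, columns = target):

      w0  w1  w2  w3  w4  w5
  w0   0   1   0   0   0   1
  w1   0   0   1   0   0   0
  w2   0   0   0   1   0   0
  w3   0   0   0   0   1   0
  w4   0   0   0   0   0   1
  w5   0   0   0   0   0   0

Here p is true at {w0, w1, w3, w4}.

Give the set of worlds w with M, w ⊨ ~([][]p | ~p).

w0: [][]p | ~p is F. ✓
w1: [][]p | ~p is T. ✗
w2: [][]p | ~p is T. ✗
w3: [][]p | ~p is F. ✓
w4: [][]p | ~p is T. ✗
w5: [][]p | ~p is T. ✗

{w0, w3}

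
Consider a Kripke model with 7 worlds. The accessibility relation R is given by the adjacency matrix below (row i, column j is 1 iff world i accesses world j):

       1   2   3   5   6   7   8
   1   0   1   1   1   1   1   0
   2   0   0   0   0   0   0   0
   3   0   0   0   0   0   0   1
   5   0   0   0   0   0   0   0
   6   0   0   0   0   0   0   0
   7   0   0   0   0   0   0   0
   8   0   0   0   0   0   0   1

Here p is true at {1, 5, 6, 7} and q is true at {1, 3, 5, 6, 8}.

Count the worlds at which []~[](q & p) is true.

6

1: successors {2, 3, 5, 6, 7}; ~[](q & p) there: 2:F, 3:T, 5:F, 6:F, 7:F. ✗
2: no successors, so []~[](q & p) holds vacuously. ✓
3: successors {8}; ~[](q & p) there: 8:T. ✓
5: no successors, so []~[](q & p) holds vacuously. ✓
6: no successors, so []~[](q & p) holds vacuously. ✓
7: no successors, so []~[](q & p) holds vacuously. ✓
8: successors {8}; ~[](q & p) there: 8:T. ✓
Satisfying worlds: {2, 3, 5, 6, 7, 8}.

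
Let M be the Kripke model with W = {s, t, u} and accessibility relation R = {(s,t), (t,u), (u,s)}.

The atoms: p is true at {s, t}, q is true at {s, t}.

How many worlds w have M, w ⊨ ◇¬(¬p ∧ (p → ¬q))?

2

s: successors {t}; ¬(¬p ∧ (p → ¬q)) there: t:T. ✓
t: successors {u}; ¬(¬p ∧ (p → ¬q)) there: u:F. ✗
u: successors {s}; ¬(¬p ∧ (p → ¬q)) there: s:T. ✓
Satisfying worlds: {s, u}.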